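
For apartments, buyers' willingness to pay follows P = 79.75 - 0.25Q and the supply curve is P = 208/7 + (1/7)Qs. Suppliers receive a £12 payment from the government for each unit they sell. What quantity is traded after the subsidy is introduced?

Pre-subsidy: 79.75 - 0.25Q = 208/7 + (1/7)Q gives Q* = 1401/11 and P* = 527/11.
With the subsidy, sellers receive Ps = Pb + 12 for each unit, where Pb is the price buyers pay.
On the curves, Pb = 79.75 - 0.25Q and Ps = 208/7 + (1/7)Q; the wedge Ps − Pb = 12 gives 208/7 + (1/7)Q − (79.75 - 0.25Q) = 12, so Q' = 1737/11.
Then Pb = 79.75 − 0.25·(1737/11) = 443/11 and Ps = 208/7 + (1/7)·(1737/11) = 575/11.

Q' = 1737/11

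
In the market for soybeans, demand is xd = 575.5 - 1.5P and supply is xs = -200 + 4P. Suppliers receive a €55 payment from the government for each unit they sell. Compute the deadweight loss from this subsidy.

Pre-subsidy: 575.5 - 1.5P = -200 + 4P gives P* = 141, x* = 364.
With the subsidy, sellers receive Ps = Pb + 55 for each unit, where Pb is the price buyers pay.
Supply in terms of Pb becomes xs = -200 + 4(Pb + 55) = 20 + 4Pb. Setting this equal to demand: 575.5 - 1.5Pb = 20 + 4Pb, so Pb = 101.
Sellers receive Ps = 101 + 55 = 156; x' = 575.5 − 1.5·101 = 424.
The subsidy expands output by 424 − 364 = 60 past the efficient level; on those units the gap between marginal cost and willingness to pay runs from 0 up to 55.
DWL = ½ × 55 × 60 = 1650.

Deadweight loss = €1650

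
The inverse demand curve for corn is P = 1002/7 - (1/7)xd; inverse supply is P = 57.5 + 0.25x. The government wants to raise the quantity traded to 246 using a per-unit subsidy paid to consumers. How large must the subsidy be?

At x = 246, from the demand curve buyers pay Pb = 1002/7 − (1/7)·246 = 108; from the supply curve sellers need Ps = 57.5 + 0.25·246 = 119.
The subsidy must fill the gap: s = Ps − Pb = 119 − 108 = 11.

Required subsidy s = 11 per unit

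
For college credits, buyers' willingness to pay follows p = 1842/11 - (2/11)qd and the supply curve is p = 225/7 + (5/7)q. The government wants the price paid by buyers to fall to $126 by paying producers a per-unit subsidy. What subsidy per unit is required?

At a buyer price of 126, quantity demanded is 921 − 5.5·126 = 228.
Sellers supply 228 only when they receive ps = 225/7 + (5/7)·228 = 195.
s = ps − pb = 195 − 126 = 69.

Required subsidy s = $69 per unit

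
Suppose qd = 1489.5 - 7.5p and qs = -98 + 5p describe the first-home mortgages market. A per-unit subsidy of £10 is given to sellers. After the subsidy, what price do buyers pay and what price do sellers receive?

Pre-subsidy: 1489.5 - 7.5p = -98 + 5p gives p* = 127, q* = 537.
With the subsidy, sellers receive ps = pb + 10 for each unit, where pb is the price buyers pay.
Supply in terms of pb becomes qs = -98 + 5(pb + 10) = -48 + 5pb. Setting this equal to demand: 1489.5 - 7.5pb = -48 + 5pb, so pb = 123.
Sellers receive ps = 123 + 10 = 133; q' = 1489.5 − 7.5·123 = 567.

Buyers pay £123; sellers receive £133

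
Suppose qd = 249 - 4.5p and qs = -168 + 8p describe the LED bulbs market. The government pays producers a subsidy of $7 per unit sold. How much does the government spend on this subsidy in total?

Government cost = $833.28

Pre-subsidy: 249 - 4.5p = -168 + 8p gives p* = 33.36, q* = 98.88.
With the subsidy, sellers receive ps = pb + 7 for each unit, where pb is the price buyers pay.
Supply in terms of pb becomes qs = -168 + 8(pb + 7) = -112 + 8pb. Setting this equal to demand: 249 - 4.5pb = -112 + 8pb, so pb = 28.88.
Sellers receive ps = 28.88 + 7 = 35.88; q' = 249 − 4.5·28.88 = 119.04.
Government outlay = subsidy × quantity = 7 × 119.04 = 833.28.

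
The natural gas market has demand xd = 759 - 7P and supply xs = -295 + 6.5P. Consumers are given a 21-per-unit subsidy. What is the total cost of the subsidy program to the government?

Pre-subsidy: 759 - 7P = -295 + 6.5P gives P* = 2108/27, x* = 5737/27.
With the rebate, buyers effectively pay Pb = Ps − 21, where Ps is the price sellers receive.
Demand in terms of Ps becomes xd = 759 − 7(Ps − 21) = 906 - 7Ps. Setting this equal to supply: 906 - 7Ps = -295 + 6.5Ps, so Ps = 2402/27.
Buyers pay Pb = 2402/27 − 21 = 1835/27; x' = -295 + 6.5·(2402/27) = 7648/27.
Government outlay = subsidy × quantity = 21 × 7648/27 = 53536/9.

Government cost = 53536/9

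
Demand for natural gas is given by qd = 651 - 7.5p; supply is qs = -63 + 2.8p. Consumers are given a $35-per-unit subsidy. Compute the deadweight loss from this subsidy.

Deadweight loss = 128625/103

Pre-subsidy: 651 - 7.5p = -63 + 2.8p gives p* = 7140/103, q* = 13503/103.
With the rebate, buyers effectively pay pb = ps − 35, where ps is the price sellers receive.
Demand in terms of ps becomes qd = 651 − 7.5(ps − 35) = 913.5 - 7.5ps. Setting this equal to supply: 913.5 - 7.5ps = -63 + 2.8ps, so ps = 9765/103.
Buyers pay pb = 9765/103 − 35 = 6160/103; q' = -63 + 2.8·(9765/103) = 20853/103.
The subsidy expands output by 20853/103 − 13503/103 = 7350/103 past the efficient level; on those units the gap between marginal cost and willingness to pay runs from 0 up to 35.
DWL = ½ × 35 × 7350/103 = 128625/103.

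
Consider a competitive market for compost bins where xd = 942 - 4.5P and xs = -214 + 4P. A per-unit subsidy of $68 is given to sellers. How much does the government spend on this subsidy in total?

Government cost = $32232

Pre-subsidy: 942 - 4.5P = -214 + 4P gives P* = 136, x* = 330.
With the subsidy, sellers receive Ps = Pb + 68 for each unit, where Pb is the price buyers pay.
Supply in terms of Pb becomes xs = -214 + 4(Pb + 68) = 58 + 4Pb. Setting this equal to demand: 942 - 4.5Pb = 58 + 4Pb, so Pb = 104.
Sellers receive Ps = 104 + 68 = 172; x' = 942 − 4.5·104 = 474.
Government outlay = subsidy × quantity = 68 × 474 = 32232.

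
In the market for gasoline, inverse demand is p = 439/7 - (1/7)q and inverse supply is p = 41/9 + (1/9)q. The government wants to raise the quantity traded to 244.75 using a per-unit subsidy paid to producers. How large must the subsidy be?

At q = 244.75, from the demand curve buyers pay pb = 439/7 − (1/7)·244.75 = 27.75; from the supply curve sellers need ps = 41/9 + (1/9)·244.75 = 31.75.
The subsidy must fill the gap: s = ps − pb = 31.75 − 27.75 = 4.

Required subsidy s = 4 per unit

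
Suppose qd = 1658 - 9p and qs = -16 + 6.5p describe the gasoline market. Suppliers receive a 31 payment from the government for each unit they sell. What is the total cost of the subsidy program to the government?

Pre-subsidy: 1658 - 9p = -16 + 6.5p gives p* = 108, q* = 686.
With the subsidy, sellers receive ps = pb + 31 for each unit, where pb is the price buyers pay.
Supply in terms of pb becomes qs = -16 + 6.5(pb + 31) = 185.5 + 6.5pb. Setting this equal to demand: 1658 - 9pb = 185.5 + 6.5pb, so pb = 95.
Sellers receive ps = 95 + 31 = 126; q' = 1658 − 9·95 = 803.
Government outlay = subsidy × quantity = 31 × 803 = 24893.

Government cost = 24893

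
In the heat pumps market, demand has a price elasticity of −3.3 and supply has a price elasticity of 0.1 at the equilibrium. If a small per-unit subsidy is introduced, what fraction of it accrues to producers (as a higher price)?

Producer share = 33/34

For a small subsidy around the equilibrium, the benefit split depends on the relative slopes, which at a point are proportional to the elasticities.
Buyer share = εs/(εs + |εd|) = 0.1/(0.1 + 3.3) = 1/34; seller share = |εd|/(εs + |εd|) = 33/34.
So producers capture 33/34 of the subsidy.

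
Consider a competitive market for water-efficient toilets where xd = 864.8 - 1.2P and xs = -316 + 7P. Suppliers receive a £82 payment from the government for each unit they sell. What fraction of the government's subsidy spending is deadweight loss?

Pre-subsidy: 864.8 - 1.2P = -316 + 7P gives P* = 144, x* = 692.
With the subsidy, sellers receive Ps = Pb + 82 for each unit, where Pb is the price buyers pay.
Supply in terms of Pb becomes xs = -316 + 7(Pb + 82) = 258 + 7Pb. Setting this equal to demand: 864.8 - 1.2Pb = 258 + 7Pb, so Pb = 74.
Sellers receive Ps = 74 + 82 = 156; x' = 864.8 − 1.2·74 = 776.
ΔCS = ½(692 + 776)(144 − 74) = 51380; ΔPS = ½(692 + 776)(156 − 144) = 8808.
Government spending = 82 × 776 = 63632.
DWL = ½ × 82 × (776 − 692) = 3444; fraction = 3444 / 63632 = 21/388.

DWL / government spending = 21/388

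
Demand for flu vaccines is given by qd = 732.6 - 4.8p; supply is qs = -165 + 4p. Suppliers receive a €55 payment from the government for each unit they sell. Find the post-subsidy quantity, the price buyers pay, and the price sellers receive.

Pre-subsidy: 732.6 - 4.8p = -165 + 4p gives p* = 102, q* = 243.
With the subsidy, sellers receive ps = pb + 55 for each unit, where pb is the price buyers pay.
Supply in terms of pb becomes qs = -165 + 4(pb + 55) = 55 + 4pb. Setting this equal to demand: 732.6 - 4.8pb = 55 + 4pb, so pb = 77.
Sellers receive ps = 77 + 55 = 132; q' = 732.6 − 4.8·77 = 363.

q' = 363; buyers pay €77; sellers receive €132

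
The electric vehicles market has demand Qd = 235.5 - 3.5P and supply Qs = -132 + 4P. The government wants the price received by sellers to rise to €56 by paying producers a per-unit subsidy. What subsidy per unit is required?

Required subsidy s = €15 per unit

At a seller price of 56, quantity supplied is -132 + 4·56 = 92.
Buyers absorb 92 only when they pay Pb with 235.5 − 3.5·Pb = 92, i.e. Pb = 41.
s = Ps − Pb = 56 − 41 = 15.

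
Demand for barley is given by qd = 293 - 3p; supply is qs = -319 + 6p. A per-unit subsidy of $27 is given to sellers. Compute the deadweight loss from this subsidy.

Deadweight loss = $729

Pre-subsidy: 293 - 3p = -319 + 6p gives p* = 68, q* = 89.
With the subsidy, sellers receive ps = pb + 27 for each unit, where pb is the price buyers pay.
Supply in terms of pb becomes qs = -319 + 6(pb + 27) = -157 + 6pb. Setting this equal to demand: 293 - 3pb = -157 + 6pb, so pb = 50.
Sellers receive ps = 50 + 27 = 77; q' = 293 − 3·50 = 143.
The subsidy expands output by 143 − 89 = 54 past the efficient level; on those units the gap between marginal cost and willingness to pay runs from 0 up to 27.
DWL = ½ × 27 × 54 = 729.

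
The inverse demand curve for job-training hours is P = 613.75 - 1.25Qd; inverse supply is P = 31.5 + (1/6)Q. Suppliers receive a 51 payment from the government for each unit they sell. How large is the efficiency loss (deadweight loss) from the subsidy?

Pre-subsidy: 613.75 - 1.25Q = 31.5 + (1/6)Q gives Q* = 411 and P* = 100.
With the subsidy, sellers receive Ps = Pb + 51 for each unit, where Pb is the price buyers pay.
On the curves, Pb = 613.75 - 1.25Q and Ps = 31.5 + (1/6)Q; the wedge Ps − Pb = 51 gives 31.5 + (1/6)Q − (613.75 - 1.25Q) = 51, so Q' = 447.
Then Pb = 613.75 − 1.25·447 = 55 and Ps = 31.5 + (1/6)·447 = 106.
The subsidy expands output by 447 − 411 = 36 past the efficient level; on those units the gap between marginal cost and willingness to pay runs from 0 up to 51.
DWL = ½ × 51 × 36 = 918.

Deadweight loss = 918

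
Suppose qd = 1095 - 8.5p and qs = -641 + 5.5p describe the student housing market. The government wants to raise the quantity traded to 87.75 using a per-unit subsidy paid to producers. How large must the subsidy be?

Required subsidy s = 14 per unit

At q = 87.75, invert demand for the buyer price: pb = (1095 − 87.75)/8.5 = 118.5; invert supply for the seller price: ps = (87.75 − (-641))/5.5 = 132.5.
The subsidy must fill the gap: s = ps − pb = 132.5 − 118.5 = 14.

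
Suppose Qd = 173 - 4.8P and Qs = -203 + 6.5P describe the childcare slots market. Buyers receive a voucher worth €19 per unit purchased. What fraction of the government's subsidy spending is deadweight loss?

Pre-subsidy: 173 - 4.8P = -203 + 6.5P gives P* = 3760/113, Q* = 1501/113.
With the rebate, buyers effectively pay Pb = Ps − 19, where Ps is the price sellers receive.
Demand in terms of Ps becomes Qd = 173 − 4.8(Ps − 19) = 264.2 - 4.8Ps. Setting this equal to supply: 264.2 - 4.8Ps = -203 + 6.5Ps, so Ps = 4672/113.
Buyers pay Pb = 4672/113 − 19 = 2525/113; Q' = -203 + 6.5·(4672/113) = 7429/113.
ΔCS = ½(1501/113 + 7429/113)(3760/113 − 2525/113) = 5514275/12769; ΔPS = ½(1501/113 + 7429/113)(4672/113 − 3760/113) = 4072080/12769.
Government spending = 19 × 7429/113 = 141151/113.
DWL = ½ × 19 × (7429/113 − 1501/113) = 56316/113; fraction = (56316/113) / (141151/113) = 156/391.

DWL / government spending = 156/391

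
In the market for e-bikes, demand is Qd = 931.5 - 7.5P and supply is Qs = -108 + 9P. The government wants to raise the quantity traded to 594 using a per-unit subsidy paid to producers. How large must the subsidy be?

At Q = 594, invert demand for the buyer price: Pb = (931.5 − 594)/7.5 = 45; invert supply for the seller price: Ps = (594 − (-108))/9 = 78.
The subsidy must fill the gap: s = Ps − Pb = 78 − 45 = 33.

Required subsidy s = 33 per unit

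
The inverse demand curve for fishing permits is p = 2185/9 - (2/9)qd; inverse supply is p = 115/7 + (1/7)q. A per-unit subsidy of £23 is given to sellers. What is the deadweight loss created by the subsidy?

Deadweight loss = £724.5

Pre-subsidy: 2185/9 - (2/9)q = 115/7 + (1/7)q gives q* = 620 and p* = 105.
With the subsidy, sellers receive ps = pb + 23 for each unit, where pb is the price buyers pay.
On the curves, pb = 2185/9 - (2/9)q and ps = 115/7 + (1/7)q; the wedge ps − pb = 23 gives 115/7 + (1/7)q − (2185/9 - (2/9)q) = 23, so q' = 683.
Then pb = 2185/9 − (2/9)·683 = 91 and ps = 115/7 + (1/7)·683 = 114.
The subsidy expands output by 683 − 620 = 63 past the efficient level; on those units the gap between marginal cost and willingness to pay runs from 0 up to 23.
DWL = ½ × 23 × 63 = 724.5.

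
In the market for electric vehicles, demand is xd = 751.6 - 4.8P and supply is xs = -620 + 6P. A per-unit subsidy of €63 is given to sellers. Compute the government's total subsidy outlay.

Government cost = €19530

Pre-subsidy: 751.6 - 4.8P = -620 + 6P gives P* = 127, x* = 142.
With the subsidy, sellers receive Ps = Pb + 63 for each unit, where Pb is the price buyers pay.
Supply in terms of Pb becomes xs = -620 + 6(Pb + 63) = -242 + 6Pb. Setting this equal to demand: 751.6 - 4.8Pb = -242 + 6Pb, so Pb = 92.
Sellers receive Ps = 92 + 63 = 155; x' = 751.6 − 4.8·92 = 310.
Government outlay = subsidy × quantity = 63 × 310 = 19530.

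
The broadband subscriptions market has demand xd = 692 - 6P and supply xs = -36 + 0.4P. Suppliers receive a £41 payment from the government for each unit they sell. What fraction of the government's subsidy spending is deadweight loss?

Pre-subsidy: 692 - 6P = -36 + 0.4P gives P* = 113.75, x* = 9.5.
With the subsidy, sellers receive Ps = Pb + 41 for each unit, where Pb is the price buyers pay.
Supply in terms of Pb becomes xs = -36 + 0.4(Pb + 41) = -19.6 + 0.4Pb. Setting this equal to demand: 692 - 6Pb = -19.6 + 0.4Pb, so Pb = 111.1875.
Sellers receive Ps = 111.1875 + 41 = 152.1875; x' = 692 − 6·111.1875 = 24.875.
ΔCS = ½(9.5 + 24.875)(113.75 − 111.1875) = 44.04296875; ΔPS = ½(9.5 + 24.875)(152.1875 − 113.75) = 660.64453125.
Government spending = 41 × 24.875 = 1019.875.
DWL = ½ × 41 × (24.875 − 9.5) = 315.1875; fraction = 315.1875 / 1019.875 = 123/398.

DWL / government spending = 123/398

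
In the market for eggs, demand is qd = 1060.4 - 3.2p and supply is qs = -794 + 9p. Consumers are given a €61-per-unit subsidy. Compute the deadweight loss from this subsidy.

Deadweight loss = €4392

Pre-subsidy: 1060.4 - 3.2p = -794 + 9p gives p* = 152, q* = 574.
With the rebate, buyers effectively pay pb = ps − 61, where ps is the price sellers receive.
Demand in terms of ps becomes qd = 1060.4 − 3.2(ps − 61) = 1255.6 - 3.2ps. Setting this equal to supply: 1255.6 - 3.2ps = -794 + 9ps, so ps = 168.
Buyers pay pb = 168 − 61 = 107; q' = -794 + 9·168 = 718.
The subsidy expands output by 718 − 574 = 144 past the efficient level; on those units the gap between marginal cost and willingness to pay runs from 0 up to 61.
DWL = ½ × 61 × 144 = 4392.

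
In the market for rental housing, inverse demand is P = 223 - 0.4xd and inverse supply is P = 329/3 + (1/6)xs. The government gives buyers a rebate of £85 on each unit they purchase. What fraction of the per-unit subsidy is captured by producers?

Pre-subsidy: 223 - 0.4x = 329/3 + (1/6)x gives x* = 200 and P* = 143.
With the rebate, buyers effectively pay Pb = Ps − 85, where Ps is the price sellers receive.
On the curves, Pb = 223 - 0.4x and Ps = 329/3 + (1/6)x; the wedge Ps − Pb = 85 gives 329/3 + (1/6)x − (223 - 0.4x) = 85, so x' = 350.
Then Pb = 223 − 0.4·350 = 83 and Ps = 329/3 + (1/6)·350 = 168.
Buyers' price falls by P* − Pb = 143 − 83 = 60; sellers' price rises by Ps − P* = 168 − 143 = 25.
So producers capture 25/85 = 5/17 of each unit of subsidy.

Producer share = 5/17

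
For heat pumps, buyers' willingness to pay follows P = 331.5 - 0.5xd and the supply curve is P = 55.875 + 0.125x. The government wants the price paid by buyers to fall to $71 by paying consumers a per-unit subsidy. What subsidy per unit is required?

Required subsidy s = $50 per unit

At a buyer price of 71, quantity demanded is 663 − 2·71 = 521.
Sellers supply 521 only when they receive Ps = 55.875 + 0.125·521 = 121.
s = Ps − Pb = 121 − 71 = 50.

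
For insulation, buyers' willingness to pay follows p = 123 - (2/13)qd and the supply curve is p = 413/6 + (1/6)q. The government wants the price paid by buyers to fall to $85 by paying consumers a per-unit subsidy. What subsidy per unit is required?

Required subsidy s = $25 per unit

At a buyer price of 85, quantity demanded is 799.5 − 6.5·85 = 247.
Sellers supply 247 only when they receive ps = 413/6 + (1/6)·247 = 110.
s = ps − pb = 110 − 85 = 25.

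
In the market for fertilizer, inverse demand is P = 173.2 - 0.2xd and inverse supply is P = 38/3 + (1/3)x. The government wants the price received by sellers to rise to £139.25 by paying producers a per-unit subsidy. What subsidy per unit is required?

Required subsidy s = £42 per unit

At a seller price of 139.25, quantity supplied is -38 + 3·139.25 = 379.75.
Buyers absorb 379.75 only when they pay Pb = 173.2 − 0.2·379.75 = 97.25.
s = Ps − Pb = 139.25 − 97.25 = 42.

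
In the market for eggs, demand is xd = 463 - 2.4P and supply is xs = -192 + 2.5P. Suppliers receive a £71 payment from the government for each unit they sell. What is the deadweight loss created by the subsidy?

Pre-subsidy: 463 - 2.4P = -192 + 2.5P gives P* = 6550/49, x* = 6967/49.
With the subsidy, sellers receive Ps = Pb + 71 for each unit, where Pb is the price buyers pay.
Supply in terms of Pb becomes xs = -192 + 2.5(Pb + 71) = -14.5 + 2.5Pb. Setting this equal to demand: 463 - 2.4Pb = -14.5 + 2.5Pb, so Pb = 4775/49.
Sellers receive Ps = 4775/49 + 71 = 8254/49; x' = 463 − 2.4·(4775/49) = 11227/49.
The subsidy expands output by 11227/49 − 6967/49 = 4260/49 past the efficient level; on those units the gap between marginal cost and willingness to pay runs from 0 up to 71.
DWL = ½ × 71 × 4260/49 = 151230/49.

Deadweight loss = 151230/49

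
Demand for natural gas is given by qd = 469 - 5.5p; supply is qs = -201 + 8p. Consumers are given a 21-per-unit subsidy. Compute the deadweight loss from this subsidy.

Pre-subsidy: 469 - 5.5p = -201 + 8p gives p* = 1340/27, q* = 5293/27.
With the rebate, buyers effectively pay pb = ps − 21, where ps is the price sellers receive.
Demand in terms of ps becomes qd = 469 − 5.5(ps − 21) = 584.5 - 5.5ps. Setting this equal to supply: 584.5 - 5.5ps = -201 + 8ps, so ps = 1571/27.
Buyers pay pb = 1571/27 − 21 = 1004/27; q' = -201 + 8·(1571/27) = 7141/27.
The subsidy expands output by 7141/27 − 5293/27 = 616/9 past the efficient level; on those units the gap between marginal cost and willingness to pay runs from 0 up to 21.
DWL = ½ × 21 × 616/9 = 2156/3.

Deadweight loss = 2156/3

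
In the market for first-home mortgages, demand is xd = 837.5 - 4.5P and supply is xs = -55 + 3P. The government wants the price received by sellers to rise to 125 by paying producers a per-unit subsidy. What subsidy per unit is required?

At a seller price of 125, quantity supplied is -55 + 3·125 = 320.
Buyers absorb 320 only when they pay Pb with 837.5 − 4.5·Pb = 320, i.e. Pb = 115.
s = Ps − Pb = 125 − 115 = 10.

Required subsidy s = 10 per unit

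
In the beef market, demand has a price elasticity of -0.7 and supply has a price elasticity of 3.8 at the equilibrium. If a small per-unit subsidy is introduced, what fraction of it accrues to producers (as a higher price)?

For a small subsidy around the equilibrium, the benefit split depends on the relative slopes, which at a point are proportional to the elasticities.
Buyer share = εs/(εs + |εd|) = 3.8/(3.8 + 0.7) = 38/45; seller share = |εd|/(εs + |εd|) = 7/45.
So producers capture 7/45 of the subsidy.

Producer share = 7/45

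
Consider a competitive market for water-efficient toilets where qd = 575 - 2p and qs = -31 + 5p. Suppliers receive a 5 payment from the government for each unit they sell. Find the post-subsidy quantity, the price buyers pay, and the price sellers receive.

q' = 409; buyers pay 83; sellers receive 88

Pre-subsidy: 575 - 2p = -31 + 5p gives p* = 606/7, q* = 2813/7.
With the subsidy, sellers receive ps = pb + 5 for each unit, where pb is the price buyers pay.
Supply in terms of pb becomes qs = -31 + 5(pb + 5) = -6 + 5pb. Setting this equal to demand: 575 - 2pb = -6 + 5pb, so pb = 83.
Sellers receive ps = 83 + 5 = 88; q' = 575 − 2·83 = 409.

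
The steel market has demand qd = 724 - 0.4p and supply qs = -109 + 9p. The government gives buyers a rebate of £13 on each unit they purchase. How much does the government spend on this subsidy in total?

Government cost = 423748/47

Pre-subsidy: 724 - 0.4p = -109 + 9p gives p* = 4165/47, q* = 32362/47.
With the rebate, buyers effectively pay pb = ps − 13, where ps is the price sellers receive.
Demand in terms of ps becomes qd = 724 − 0.4(ps − 13) = 729.2 - 0.4ps. Setting this equal to supply: 729.2 - 0.4ps = -109 + 9ps, so ps = 4191/47.
Buyers pay pb = 4191/47 − 13 = 3580/47; q' = -109 + 9·(4191/47) = 32596/47.
Government outlay = subsidy × quantity = 13 × 32596/47 = 423748/47.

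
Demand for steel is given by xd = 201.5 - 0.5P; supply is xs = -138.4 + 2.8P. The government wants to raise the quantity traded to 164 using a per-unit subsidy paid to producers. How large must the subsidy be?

At x = 164, invert demand for the buyer price: Pb = (201.5 − 164)/0.5 = 75; invert supply for the seller price: Ps = (164 − (-138.4))/2.8 = 108.
The subsidy must fill the gap: s = Ps − Pb = 108 − 75 = 33.

Required subsidy s = 33 per unit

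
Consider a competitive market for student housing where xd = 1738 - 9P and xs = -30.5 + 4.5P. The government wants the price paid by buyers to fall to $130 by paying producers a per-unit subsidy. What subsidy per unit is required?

At a buyer price of 130, quantity demanded is 1738 − 9·130 = 568.
Sellers supply 568 only when they receive Ps with -30.5 + 4.5·Ps = 568, i.e. Ps = 133.
s = Ps − Pb = 133 − 130 = 3.

Required subsidy s = $3 per unit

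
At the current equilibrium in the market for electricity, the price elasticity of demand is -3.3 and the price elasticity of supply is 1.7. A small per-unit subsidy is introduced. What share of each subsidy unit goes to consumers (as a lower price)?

For a small subsidy around the equilibrium, the benefit split depends on the relative slopes, which at a point are proportional to the elasticities.
Buyer share = εs/(εs + |εd|) = 1.7/(1.7 + 3.3) = 0.34; seller share = |εd|/(εs + |εd|) = 0.66.

Consumer share = 0.34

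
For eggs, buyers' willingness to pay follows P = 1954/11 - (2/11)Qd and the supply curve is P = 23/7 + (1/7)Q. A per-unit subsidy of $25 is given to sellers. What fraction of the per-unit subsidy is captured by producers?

Producer share = 0.44

Pre-subsidy: 1954/11 - (2/11)Q = 23/7 + (1/7)Q gives Q* = 537 and P* = 80.
With the subsidy, sellers receive Ps = Pb + 25 for each unit, where Pb is the price buyers pay.
On the curves, Pb = 1954/11 - (2/11)Q and Ps = 23/7 + (1/7)Q; the wedge Ps − Pb = 25 gives 23/7 + (1/7)Q − (1954/11 - (2/11)Q) = 25, so Q' = 614.
Then Pb = 1954/11 − (2/11)·614 = 66 and Ps = 23/7 + (1/7)·614 = 91.
Buyers' price falls by P* − Pb = 80 − 66 = 14; sellers' price rises by Ps − P* = 91 − 80 = 11.
So producers capture 11/25 = 0.44 of each unit of subsidy.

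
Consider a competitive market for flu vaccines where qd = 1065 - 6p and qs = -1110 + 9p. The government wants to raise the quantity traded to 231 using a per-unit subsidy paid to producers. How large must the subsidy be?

At q = 231, invert demand for the buyer price: pb = (1065 − 231)/6 = 139; invert supply for the seller price: ps = (231 − (-1110))/9 = 149.
The subsidy must fill the gap: s = ps − pb = 149 − 139 = 10.

Required subsidy s = 10 per unit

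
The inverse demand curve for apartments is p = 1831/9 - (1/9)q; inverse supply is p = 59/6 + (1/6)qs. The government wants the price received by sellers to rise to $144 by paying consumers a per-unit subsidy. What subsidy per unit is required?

At a seller price of 144, quantity supplied is -59 + 6·144 = 805.
Buyers absorb 805 only when they pay pb = 1831/9 − (1/9)·805 = 114.
s = ps − pb = 144 − 114 = 30.

Required subsidy s = $30 per unit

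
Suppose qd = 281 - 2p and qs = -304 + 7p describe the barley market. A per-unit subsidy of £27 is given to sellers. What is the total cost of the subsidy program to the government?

Government cost = £5211

Pre-subsidy: 281 - 2p = -304 + 7p gives p* = 65, q* = 151.
With the subsidy, sellers receive ps = pb + 27 for each unit, where pb is the price buyers pay.
Supply in terms of pb becomes qs = -304 + 7(pb + 27) = -115 + 7pb. Setting this equal to demand: 281 - 2pb = -115 + 7pb, so pb = 44.
Sellers receive ps = 44 + 27 = 71; q' = 281 − 2·44 = 193.
Government outlay = subsidy × quantity = 27 × 193 = 5211.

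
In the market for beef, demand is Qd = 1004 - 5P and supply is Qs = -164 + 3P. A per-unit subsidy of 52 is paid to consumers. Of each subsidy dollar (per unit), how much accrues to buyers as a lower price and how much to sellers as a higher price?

Buyers gain 19.5 per unit; sellers gain 32.5 per unit

Pre-subsidy: 1004 - 5P = -164 + 3P gives P* = 146, Q* = 274.
With the rebate, buyers effectively pay Pb = Ps − 52, where Ps is the price sellers receive.
Demand in terms of Ps becomes Qd = 1004 − 5(Ps − 52) = 1264 - 5Ps. Setting this equal to supply: 1264 - 5Ps = -164 + 3Ps, so Ps = 178.5.
Buyers pay Pb = 178.5 − 52 = 126.5; Q' = -164 + 3·178.5 = 371.5.
Buyers' price falls by P* − Pb = 146 − 126.5 = 19.5; sellers' price rises by Ps − P* = 178.5 − 146 = 32.5.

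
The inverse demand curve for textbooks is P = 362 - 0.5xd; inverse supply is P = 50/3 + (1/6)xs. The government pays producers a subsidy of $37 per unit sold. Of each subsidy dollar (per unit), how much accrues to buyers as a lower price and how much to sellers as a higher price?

Buyers gain $27.75 per unit; sellers gain $9.25 per unit

Pre-subsidy: 362 - 0.5x = 50/3 + (1/6)x gives x* = 518 and P* = 103.
With the subsidy, sellers receive Ps = Pb + 37 for each unit, where Pb is the price buyers pay.
On the curves, Pb = 362 - 0.5x and Ps = 50/3 + (1/6)x; the wedge Ps − Pb = 37 gives 50/3 + (1/6)x − (362 - 0.5x) = 37, so x' = 573.5.
Then Pb = 362 − 0.5·573.5 = 75.25 and Ps = 50/3 + (1/6)·573.5 = 112.25.
Buyers' price falls by P* − Pb = 103 − 75.25 = 27.75; sellers' price rises by Ps − P* = 112.25 − 103 = 9.25.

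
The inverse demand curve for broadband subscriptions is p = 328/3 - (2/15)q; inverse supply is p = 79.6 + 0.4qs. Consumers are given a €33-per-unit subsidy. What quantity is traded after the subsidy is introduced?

q' = 117.625

Pre-subsidy: 328/3 - (2/15)q = 79.6 + 0.4q gives q* = 55.75 and p* = 101.9.
With the rebate, buyers effectively pay pb = ps − 33, where ps is the price sellers receive.
On the curves, pb = 328/3 - (2/15)q and ps = 79.6 + 0.4q; the wedge ps − pb = 33 gives 79.6 + 0.4q − (328/3 - (2/15)q) = 33, so q' = 117.625.
Then pb = 328/3 − (2/15)·117.625 = 93.65 and ps = 79.6 + 0.4·117.625 = 126.65.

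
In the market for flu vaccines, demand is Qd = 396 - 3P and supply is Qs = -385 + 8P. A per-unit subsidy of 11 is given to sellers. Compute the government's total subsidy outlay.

Government cost = 2277

Pre-subsidy: 396 - 3P = -385 + 8P gives P* = 71, Q* = 183.
With the subsidy, sellers receive Ps = Pb + 11 for each unit, where Pb is the price buyers pay.
Supply in terms of Pb becomes Qs = -385 + 8(Pb + 11) = -297 + 8Pb. Setting this equal to demand: 396 - 3Pb = -297 + 8Pb, so Pb = 63.
Sellers receive Ps = 63 + 11 = 74; Q' = 396 − 3·63 = 207.
Government outlay = subsidy × quantity = 11 × 207 = 2277.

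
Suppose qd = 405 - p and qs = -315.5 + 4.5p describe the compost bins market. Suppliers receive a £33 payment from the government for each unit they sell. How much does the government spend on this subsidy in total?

Government cost = £9933

Pre-subsidy: 405 - p = -315.5 + 4.5p gives p* = 131, q* = 274.
With the subsidy, sellers receive ps = pb + 33 for each unit, where pb is the price buyers pay.
Supply in terms of pb becomes qs = -315.5 + 4.5(pb + 33) = -167 + 4.5pb. Setting this equal to demand: 405 - pb = -167 + 4.5pb, so pb = 104.
Sellers receive ps = 104 + 33 = 137; q' = 405 − 1·104 = 301.
Government outlay = subsidy × quantity = 33 × 301 = 9933.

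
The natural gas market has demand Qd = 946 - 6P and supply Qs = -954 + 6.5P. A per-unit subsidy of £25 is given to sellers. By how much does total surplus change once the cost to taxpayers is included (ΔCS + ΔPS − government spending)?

Net change in total surplus = -£975

Pre-subsidy: 946 - 6P = -954 + 6.5P gives P* = 152, Q* = 34.
With the subsidy, sellers receive Ps = Pb + 25 for each unit, where Pb is the price buyers pay.
Supply in terms of Pb becomes Qs = -954 + 6.5(Pb + 25) = -791.5 + 6.5Pb. Setting this equal to demand: 946 - 6Pb = -791.5 + 6.5Pb, so Pb = 139.
Sellers receive Ps = 139 + 25 = 164; Q' = 946 − 6·139 = 112.
ΔCS = ½(34 + 112)(152 − 139) = 949; ΔPS = ½(34 + 112)(164 − 152) = 876.
Government spending = 25 × 112 = 2800.
Net change = 949 + 876 − 2800 = -975. The loss equals the DWL triangle ½·25·78.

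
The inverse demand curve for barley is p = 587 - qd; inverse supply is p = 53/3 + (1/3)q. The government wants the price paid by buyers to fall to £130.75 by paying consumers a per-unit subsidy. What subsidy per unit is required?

At a buyer price of 130.75, quantity demanded is 587 − 1·130.75 = 456.25.
Sellers supply 456.25 only when they receive ps = 53/3 + (1/3)·456.25 = 169.75.
s = ps − pb = 169.75 − 130.75 = 39.

Required subsidy s = £39 per unit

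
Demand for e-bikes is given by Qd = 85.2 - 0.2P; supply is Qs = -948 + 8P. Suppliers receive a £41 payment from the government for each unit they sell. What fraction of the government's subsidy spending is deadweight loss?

DWL / government spending = 1/17

Pre-subsidy: 85.2 - 0.2P = -948 + 8P gives P* = 126, Q* = 60.
With the subsidy, sellers receive Ps = Pb + 41 for each unit, where Pb is the price buyers pay.
Supply in terms of Pb becomes Qs = -948 + 8(Pb + 41) = -620 + 8Pb. Setting this equal to demand: 85.2 - 0.2Pb = -620 + 8Pb, so Pb = 86.
Sellers receive Ps = 86 + 41 = 127; Q' = 85.2 − 0.2·86 = 68.
ΔCS = ½(60 + 68)(126 − 86) = 2560; ΔPS = ½(60 + 68)(127 − 126) = 64.
Government spending = 41 × 68 = 2788.
DWL = ½ × 41 × (68 − 60) = 164; fraction = 164 / 2788 = 1/17.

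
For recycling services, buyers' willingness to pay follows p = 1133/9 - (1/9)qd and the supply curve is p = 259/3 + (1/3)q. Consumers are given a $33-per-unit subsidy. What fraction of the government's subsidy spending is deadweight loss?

Pre-subsidy: 1133/9 - (1/9)q = 259/3 + (1/3)q gives q* = 89 and p* = 116.
With the rebate, buyers effectively pay pb = ps − 33, where ps is the price sellers receive.
On the curves, pb = 1133/9 - (1/9)q and ps = 259/3 + (1/3)q; the wedge ps − pb = 33 gives 259/3 + (1/3)q − (1133/9 - (1/9)q) = 33, so q' = 163.25.
Then pb = 1133/9 − (1/9)·163.25 = 107.75 and ps = 259/3 + (1/3)·163.25 = 140.75.
ΔCS = ½(89 + 163.25)(116 − 107.75) = 1040.53125; ΔPS = ½(89 + 163.25)(140.75 − 116) = 3121.59375.
Government spending = 33 × 163.25 = 5387.25.
DWL = ½ × 33 × (163.25 − 89) = 1225.125; fraction = 1225.125 / 5387.25 = 297/1306.

DWL / government spending = 297/1306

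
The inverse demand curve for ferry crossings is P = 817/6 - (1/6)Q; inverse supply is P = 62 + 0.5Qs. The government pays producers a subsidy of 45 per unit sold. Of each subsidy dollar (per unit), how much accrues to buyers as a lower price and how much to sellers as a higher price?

Pre-subsidy: 817/6 - (1/6)Q = 62 + 0.5Q gives Q* = 111.25 and P* = 117.625.
With the subsidy, sellers receive Ps = Pb + 45 for each unit, where Pb is the price buyers pay.
On the curves, Pb = 817/6 - (1/6)Q and Ps = 62 + 0.5Q; the wedge Ps − Pb = 45 gives 62 + 0.5Q − (817/6 - (1/6)Q) = 45, so Q' = 178.75.
Then Pb = 817/6 − (1/6)·178.75 = 106.375 and Ps = 62 + 0.5·178.75 = 151.375.
Buyers' price falls by P* − Pb = 117.625 − 106.375 = 11.25; sellers' price rises by Ps − P* = 151.375 − 117.625 = 33.75.

Buyers gain 11.25 per unit; sellers gain 33.75 per unit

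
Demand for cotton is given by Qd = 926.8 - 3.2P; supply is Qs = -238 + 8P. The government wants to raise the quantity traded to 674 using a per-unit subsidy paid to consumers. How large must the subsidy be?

At Q = 674, invert demand for the buyer price: Pb = (926.8 − 674)/3.2 = 79; invert supply for the seller price: Ps = (674 − (-238))/8 = 114.
The subsidy must fill the gap: s = Ps − Pb = 114 − 79 = 35.

Required subsidy s = 35 per unit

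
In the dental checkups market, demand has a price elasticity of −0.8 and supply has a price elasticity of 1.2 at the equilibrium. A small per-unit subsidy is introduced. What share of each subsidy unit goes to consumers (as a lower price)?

For a small subsidy around the equilibrium, the benefit split depends on the relative slopes, which at a point are proportional to the elasticities.
Buyer share = εs/(εs + |εd|) = 1.2/(1.2 + 0.8) = 0.6; seller share = |εd|/(εs + |εd|) = 0.4.

Consumer share = 0.6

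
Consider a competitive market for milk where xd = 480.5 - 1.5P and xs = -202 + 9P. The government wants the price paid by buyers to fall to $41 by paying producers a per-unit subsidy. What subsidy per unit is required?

At a buyer price of 41, quantity demanded is 480.5 − 1.5·41 = 419.
Sellers supply 419 only when they receive Ps with -202 + 9·Ps = 419, i.e. Ps = 69.
s = Ps − Pb = 69 − 41 = 28.

Required subsidy s = $28 per unit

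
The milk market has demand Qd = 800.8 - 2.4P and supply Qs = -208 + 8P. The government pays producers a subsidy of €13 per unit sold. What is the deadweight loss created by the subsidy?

Deadweight loss = €156

Pre-subsidy: 800.8 - 2.4P = -208 + 8P gives P* = 97, Q* = 568.
With the subsidy, sellers receive Ps = Pb + 13 for each unit, where Pb is the price buyers pay.
Supply in terms of Pb becomes Qs = -208 + 8(Pb + 13) = -104 + 8Pb. Setting this equal to demand: 800.8 - 2.4Pb = -104 + 8Pb, so Pb = 87.
Sellers receive Ps = 87 + 13 = 100; Q' = 800.8 − 2.4·87 = 592.
The subsidy expands output by 592 − 568 = 24 past the efficient level; on those units the gap between marginal cost and willingness to pay runs from 0 up to 13.
DWL = ½ × 13 × 24 = 156.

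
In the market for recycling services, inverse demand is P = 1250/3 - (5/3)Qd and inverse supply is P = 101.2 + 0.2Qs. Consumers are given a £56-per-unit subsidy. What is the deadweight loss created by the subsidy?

Pre-subsidy: 1250/3 - (5/3)Q = 101.2 + 0.2Q gives Q* = 169 and P* = 135.
With the rebate, buyers effectively pay Pb = Ps − 56, where Ps is the price sellers receive.
On the curves, Pb = 1250/3 - (5/3)Q and Ps = 101.2 + 0.2Q; the wedge Ps − Pb = 56 gives 101.2 + 0.2Q − (1250/3 - (5/3)Q) = 56, so Q' = 199.
Then Pb = 1250/3 − (5/3)·199 = 85 and Ps = 101.2 + 0.2·199 = 141.
The subsidy expands output by 199 − 169 = 30 past the efficient level; on those units the gap between marginal cost and willingness to pay runs from 0 up to 56.
DWL = ½ × 56 × 30 = 840.

Deadweight loss = £840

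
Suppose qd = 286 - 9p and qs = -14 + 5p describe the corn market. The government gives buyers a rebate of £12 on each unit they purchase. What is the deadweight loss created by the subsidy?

Pre-subsidy: 286 - 9p = -14 + 5p gives p* = 150/7, q* = 652/7.
With the rebate, buyers effectively pay pb = ps − 12, where ps is the price sellers receive.
Demand in terms of ps becomes qd = 286 − 9(ps − 12) = 394 - 9ps. Setting this equal to supply: 394 - 9ps = -14 + 5ps, so ps = 204/7.
Buyers pay pb = 204/7 − 12 = 120/7; q' = -14 + 5·(204/7) = 922/7.
The subsidy expands output by 922/7 − 652/7 = 270/7 past the efficient level; on those units the gap between marginal cost and willingness to pay runs from 0 up to 12.
DWL = ½ × 12 × 270/7 = 1620/7.

Deadweight loss = 1620/7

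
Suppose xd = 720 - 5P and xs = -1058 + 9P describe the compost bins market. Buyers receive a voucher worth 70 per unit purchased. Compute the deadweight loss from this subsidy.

Deadweight loss = 7875

Pre-subsidy: 720 - 5P = -1058 + 9P gives P* = 127, x* = 85.
With the rebate, buyers effectively pay Pb = Ps − 70, where Ps is the price sellers receive.
Demand in terms of Ps becomes xd = 720 − 5(Ps − 70) = 1070 - 5Ps. Setting this equal to supply: 1070 - 5Ps = -1058 + 9Ps, so Ps = 152.
Buyers pay Pb = 152 − 70 = 82; x' = -1058 + 9·152 = 310.
The subsidy expands output by 310 − 85 = 225 past the efficient level; on those units the gap between marginal cost and willingness to pay runs from 0 up to 70.
DWL = ½ × 70 × 225 = 7875.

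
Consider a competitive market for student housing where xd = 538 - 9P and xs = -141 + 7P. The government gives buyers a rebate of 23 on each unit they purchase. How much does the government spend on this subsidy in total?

Pre-subsidy: 538 - 9P = -141 + 7P gives P* = 42.4375, x* = 156.0625.
With the rebate, buyers effectively pay Pb = Ps − 23, where Ps is the price sellers receive.
Demand in terms of Ps becomes xd = 538 − 9(Ps − 23) = 745 - 9Ps. Setting this equal to supply: 745 - 9Ps = -141 + 7Ps, so Ps = 55.375.
Buyers pay Pb = 55.375 − 23 = 32.375; x' = -141 + 7·55.375 = 246.625.
Government outlay = subsidy × quantity = 23 × 246.625 = 5672.375.

Government cost = 5672.375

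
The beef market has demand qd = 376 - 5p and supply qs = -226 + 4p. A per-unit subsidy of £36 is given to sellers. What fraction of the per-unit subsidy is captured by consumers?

Consumer share = 4/9

Pre-subsidy: 376 - 5p = -226 + 4p gives p* = 602/9, q* = 374/9.
With the subsidy, sellers receive ps = pb + 36 for each unit, where pb is the price buyers pay.
Supply in terms of pb becomes qs = -226 + 4(pb + 36) = -82 + 4pb. Setting this equal to demand: 376 - 5pb = -82 + 4pb, so pb = 458/9.
Sellers receive ps = 458/9 + 36 = 782/9; q' = 376 − 5·(458/9) = 1094/9.
Buyers' price falls by p* − pb = 602/9 − 458/9 = 16; sellers' price rises by ps − p* = 782/9 − 602/9 = 20.
So consumers capture 16/36 = 4/9 of each unit of subsidy.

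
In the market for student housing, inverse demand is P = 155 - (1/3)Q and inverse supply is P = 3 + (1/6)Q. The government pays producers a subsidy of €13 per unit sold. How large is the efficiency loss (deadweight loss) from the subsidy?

Deadweight loss = €169

Pre-subsidy: 155 - (1/3)Q = 3 + (1/6)Q gives Q* = 304 and P* = 161/3.
With the subsidy, sellers receive Ps = Pb + 13 for each unit, where Pb is the price buyers pay.
On the curves, Pb = 155 - (1/3)Q and Ps = 3 + (1/6)Q; the wedge Ps − Pb = 13 gives 3 + (1/6)Q − (155 - (1/3)Q) = 13, so Q' = 330.
Then Pb = 155 − (1/3)·330 = 45 and Ps = 3 + (1/6)·330 = 58.
The subsidy expands output by 330 − 304 = 26 past the efficient level; on those units the gap between marginal cost and willingness to pay runs from 0 up to 13.
DWL = ½ × 13 × 26 = 169.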